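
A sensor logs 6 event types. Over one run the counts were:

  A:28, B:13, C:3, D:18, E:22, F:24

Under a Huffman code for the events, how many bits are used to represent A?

Huffman merges, smallest pair first:
C(3) + B(13) → 16
16 + D(18) → 34
E(22) + F(24) → 46
A(28) + 34 → 62
46 + 62 → 108
A sits 2 levels below the root, so its codeword is 2 bits.

2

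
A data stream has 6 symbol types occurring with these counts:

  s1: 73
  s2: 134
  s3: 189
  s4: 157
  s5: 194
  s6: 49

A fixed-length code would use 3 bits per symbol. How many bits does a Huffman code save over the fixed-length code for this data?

418

Fixed-length: 3 bits × 796 symbols = 2388 bits.
Huffman merges:
s6(49) + s1(73) → 122
122 + s2(134) → 256
s4(157) + s3(189) → 346
s5(194) + 256 → 450
346 + 450 → 796
Huffman total = 122 + 256 + 346 + 450 + 796 = 1970 bits.
Saving = 2388 − 1970 = 418 bits.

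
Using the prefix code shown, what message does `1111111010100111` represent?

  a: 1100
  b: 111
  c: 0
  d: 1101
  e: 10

bbeeecb

Read left to right; each codeword is recognised as soon as it completes (prefix code):
  111→b | 111→b | 10→e | 10→e | 10→e | 0→c | 111→b
Decoded message: bbeeecb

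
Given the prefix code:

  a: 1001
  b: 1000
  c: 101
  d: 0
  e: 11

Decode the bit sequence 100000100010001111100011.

bddbbeebe

Read left to right; each codeword is recognised as soon as it completes (prefix code):
  1000→b | 0→d | 0→d | 1000→b | 1000→b | 11→e | 11→e | 1000→b | 11→e
Decoded message: bddbbeebe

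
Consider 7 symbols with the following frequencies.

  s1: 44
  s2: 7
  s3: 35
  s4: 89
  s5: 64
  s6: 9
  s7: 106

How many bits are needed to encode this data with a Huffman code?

870

Build the Huffman tree bottom-up:
s2(7) + s6(9) → 16
16 + s3(35) → 51
s1(44) + 51 → 95
s5(64) + s4(89) → 153
95 + s7(106) → 201
153 + 201 → 354
Each symbol's bit-cost is frequency × depth; summing gives 870 bits (equivalently 16 + 51 + 95 + 153 + 201 + 354).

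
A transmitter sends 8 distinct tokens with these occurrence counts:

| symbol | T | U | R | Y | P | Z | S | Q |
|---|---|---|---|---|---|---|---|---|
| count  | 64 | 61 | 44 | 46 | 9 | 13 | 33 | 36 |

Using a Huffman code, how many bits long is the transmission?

870

Build the Huffman tree bottom-up:
merge P(9) and Z(13): 22
merge 22 and S(33): 55
merge Q(36) and R(44): 80
merge Y(46) and 55: 101
merge U(61) and T(64): 125
merge 80 and 101: 181
merge 125 and 181: 306
Each symbol's bit-cost is frequency × depth; summing gives 870 bits (equivalently 22 + 55 + 80 + 101 + 125 + 181 + 306).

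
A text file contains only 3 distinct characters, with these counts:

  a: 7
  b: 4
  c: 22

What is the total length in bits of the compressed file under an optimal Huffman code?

44

Build the Huffman tree bottom-up:
combine b(4), a(7) → 11
combine 11, c(22) → 33
Each symbol's bit-cost is frequency × depth; summing gives 44 bits (equivalently 11 + 33).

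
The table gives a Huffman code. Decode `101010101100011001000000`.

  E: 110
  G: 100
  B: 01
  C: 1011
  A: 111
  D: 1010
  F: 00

DDEFEBFFF

Read left to right; each codeword is recognised as soon as it completes (prefix code):
  1010→D | 1010→D | 110→E | 00→F | 110→E | 01→B | 00→F | 00→F | 00→F
Decoded message: DDEFEBFFF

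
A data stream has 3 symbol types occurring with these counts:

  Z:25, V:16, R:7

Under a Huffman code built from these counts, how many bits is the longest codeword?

Merge the two lowest-weight nodes at each step:
combine R(7), V(16) → 23
combine 23, Z(25) → 48
The first pair merged (R, V) ends up deepest, at depth 2.

2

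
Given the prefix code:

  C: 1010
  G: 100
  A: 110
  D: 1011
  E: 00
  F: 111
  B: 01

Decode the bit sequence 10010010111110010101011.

Read left to right; each codeword is recognised as soon as it completes (prefix code):
  100→G | 100→G | 1011→D | 111→F | 00→E | 1010→C | 1011→D
Decoded message: GGDFECD

GGDFECD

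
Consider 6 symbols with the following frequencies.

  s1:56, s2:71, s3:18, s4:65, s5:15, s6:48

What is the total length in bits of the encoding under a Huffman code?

660

Build the Huffman tree bottom-up:
merge s5(15) and s3(18): 33
merge 33 and s6(48): 81
merge s1(56) and s4(65): 121
merge s2(71) and 81: 152
merge 121 and 152: 273
Total encoded bits = sum of merged weights = 33 + 81 + 121 + 152 + 273 = 660.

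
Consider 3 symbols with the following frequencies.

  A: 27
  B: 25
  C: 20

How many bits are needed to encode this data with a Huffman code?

Build the Huffman tree bottom-up:
C(20) + B(25) → 45
A(27) + 45 → 72
Total encoded bits = sum of merged weights = 45 + 72 = 117.

117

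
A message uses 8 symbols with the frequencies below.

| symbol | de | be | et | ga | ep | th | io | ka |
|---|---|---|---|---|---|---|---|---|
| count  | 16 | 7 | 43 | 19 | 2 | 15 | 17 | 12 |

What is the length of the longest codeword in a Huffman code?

Merge the two lowest-weight nodes at each step:
ep(2) + be(7) → 9
9 + ka(12) → 21
th(15) + de(16) → 31
io(17) + ga(19) → 36
21 + 31 → 52
36 + et(43) → 79
52 + 79 → 131
The rarest symbols sit at the bottom; the longest codeword is 4 bits.

4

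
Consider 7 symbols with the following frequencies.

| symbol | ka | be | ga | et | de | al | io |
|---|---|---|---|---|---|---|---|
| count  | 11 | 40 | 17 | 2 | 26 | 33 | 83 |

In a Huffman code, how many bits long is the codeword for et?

Repeatedly merge the two smallest:
merge et(2) and ka(11): 13
merge 13 and ga(17): 30
merge de(26) and 30: 56
merge al(33) and be(40): 73
merge 56 and 73: 129
merge io(83) and 129: 212
The subtree containing et is merged 5 times, so code length = 5.

5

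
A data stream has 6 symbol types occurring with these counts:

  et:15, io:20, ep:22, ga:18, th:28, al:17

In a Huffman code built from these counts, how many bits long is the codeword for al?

3

Build the tree from the bottom:
combine et(15), al(17) → 32
combine ga(18), io(20) → 38
combine ep(22), th(28) → 50
combine 32, 38 → 70
combine 50, 70 → 120
al sits 3 levels below the root, so its codeword is 3 bits.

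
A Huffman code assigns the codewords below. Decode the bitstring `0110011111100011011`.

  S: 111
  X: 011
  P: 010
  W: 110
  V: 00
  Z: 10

Read left to right; each codeword is recognised as soon as it completes (prefix code):
  011→X | 00→V | 111→S | 111→S | 00→V | 011→X | 011→X
Decoded message: XVSSVXX

XVSSVXX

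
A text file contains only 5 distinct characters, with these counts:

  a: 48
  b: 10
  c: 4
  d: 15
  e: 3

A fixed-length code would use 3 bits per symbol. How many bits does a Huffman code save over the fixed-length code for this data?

104

Fixed-length: 3 bits × 80 symbols = 240 bits.
Huffman merges:
merge e(3) and c(4): 7
merge 7 and b(10): 17
merge d(15) and 17: 32
merge 32 and a(48): 80
Huffman total = 7 + 17 + 32 + 80 = 136 bits.
Saving = 240 − 136 = 104 bits.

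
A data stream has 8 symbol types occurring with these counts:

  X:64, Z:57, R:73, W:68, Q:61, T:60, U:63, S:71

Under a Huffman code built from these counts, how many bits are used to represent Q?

3

Huffman merges, smallest pair first:
merge Z(57) and T(60): 117
merge Q(61) and U(63): 124
merge X(64) and W(68): 132
merge S(71) and R(73): 144
merge 117 and 124: 241
merge 132 and 144: 276
merge 241 and 276: 517
The subtree containing Q is merged 3 times, so code length = 3.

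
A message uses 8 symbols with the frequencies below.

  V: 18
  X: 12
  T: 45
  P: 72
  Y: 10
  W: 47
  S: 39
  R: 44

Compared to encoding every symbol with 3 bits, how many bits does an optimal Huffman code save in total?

57

Fixed-length: 3 bits × 287 symbols = 861 bits.
Huffman merges:
merge Y(10) and X(12): 22
merge V(18) and 22: 40
merge S(39) and 40: 79
merge R(44) and T(45): 89
merge W(47) and P(72): 119
merge 79 and 89: 168
merge 119 and 168: 287
Huffman total = 22 + 40 + 79 + 89 + 119 + 168 + 287 = 804 bits.
Saving = 861 − 804 = 57 bits.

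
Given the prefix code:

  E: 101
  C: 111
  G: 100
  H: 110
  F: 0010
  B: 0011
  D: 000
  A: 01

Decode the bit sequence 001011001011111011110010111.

Read left to right; each codeword is recognised as soon as it completes (prefix code):
  0010→F | 110→H | 01→A | 01→A | 111→C | 101→E | 111→C | 0010→F | 111→C
Decoded message: FHAACECFC

FHAACECFC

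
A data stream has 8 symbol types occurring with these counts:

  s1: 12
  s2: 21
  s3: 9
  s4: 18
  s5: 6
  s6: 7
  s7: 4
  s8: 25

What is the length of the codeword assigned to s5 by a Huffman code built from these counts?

Repeatedly merge the two smallest:
merge s7(4) and s5(6): 10
merge s6(7) and s3(9): 16
merge 10 and s1(12): 22
merge 16 and s4(18): 34
merge s2(21) and 22: 43
merge s8(25) and 34: 59
merge 43 and 59: 102
s5 sits 4 levels below the root, so its codeword is 4 bits.

4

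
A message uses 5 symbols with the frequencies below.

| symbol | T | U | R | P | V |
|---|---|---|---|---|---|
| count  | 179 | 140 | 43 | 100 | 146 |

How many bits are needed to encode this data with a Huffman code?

1359

Build the Huffman tree bottom-up:
merge R(43) and P(100): 143
merge U(140) and 143: 283
merge V(146) and T(179): 325
merge 283 and 325: 608
Each symbol's bit-cost is frequency × depth; summing gives 1359 bits (equivalently 143 + 283 + 325 + 608).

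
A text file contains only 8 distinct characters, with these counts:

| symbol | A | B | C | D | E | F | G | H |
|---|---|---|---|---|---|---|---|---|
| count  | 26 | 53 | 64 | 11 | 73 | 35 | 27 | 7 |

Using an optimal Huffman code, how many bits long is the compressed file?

Merge the two smallest weights repeatedly:
merge H(7) and D(11): 18
merge 18 and A(26): 44
merge G(27) and F(35): 62
merge 44 and B(53): 97
merge 62 and C(64): 126
merge E(73) and 97: 170
merge 126 and 170: 296
Total encoded bits = sum of merged weights = 18 + 44 + 62 + 97 + 126 + 170 + 296 = 813.

813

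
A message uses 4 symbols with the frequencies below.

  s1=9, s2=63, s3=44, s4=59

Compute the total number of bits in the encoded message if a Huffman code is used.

Merge the two smallest weights repeatedly:
s1(9) + s3(44) → 53
53 + s4(59) → 112
s2(63) + 112 → 175
Each symbol's bit-cost is frequency × depth; summing gives 340 bits (equivalently 53 + 112 + 175).

340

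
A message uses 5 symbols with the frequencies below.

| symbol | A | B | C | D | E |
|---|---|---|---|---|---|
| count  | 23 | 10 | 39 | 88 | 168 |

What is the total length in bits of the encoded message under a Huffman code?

593

Greedily combine the two least-frequent nodes:
B(10) + A(23) → 33
33 + C(39) → 72
72 + D(88) → 160
160 + E(168) → 328
Each symbol's bit-cost is frequency × depth; summing gives 593 bits (equivalently 33 + 72 + 160 + 328).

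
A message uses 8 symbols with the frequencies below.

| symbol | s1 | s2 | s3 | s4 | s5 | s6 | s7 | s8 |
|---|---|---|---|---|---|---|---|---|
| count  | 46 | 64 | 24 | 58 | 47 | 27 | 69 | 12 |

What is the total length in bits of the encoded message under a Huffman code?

1007

Greedily combine the two least-frequent nodes:
merge s8(12) and s3(24): 36
merge s6(27) and 36: 63
merge s1(46) and s5(47): 93
merge s4(58) and 63: 121
merge s2(64) and s7(69): 133
merge 93 and 121: 214
merge 133 and 214: 347
The encoded length is the sum of every internal node's weight: 36 + 63 + 93 + 121 + 133 + 214 + 347 = 1007 bits.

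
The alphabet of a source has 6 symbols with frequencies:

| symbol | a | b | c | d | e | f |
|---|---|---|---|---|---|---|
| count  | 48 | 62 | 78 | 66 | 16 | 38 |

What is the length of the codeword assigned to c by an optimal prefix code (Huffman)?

Repeatedly merge the two smallest:
merge e(16) and f(38): 54
merge a(48) and 54: 102
merge b(62) and d(66): 128
merge c(78) and 102: 180
merge 128 and 180: 308
The subtree containing c is merged 2 times, so code length = 2.

2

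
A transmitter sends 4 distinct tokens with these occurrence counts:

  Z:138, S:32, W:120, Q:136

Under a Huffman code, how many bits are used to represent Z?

2

Huffman merges, smallest pair first:
combine S(32), W(120) → 152
combine Q(136), Z(138) → 274
combine 152, 274 → 426
Z sits 2 levels below the root, so its codeword is 2 bits.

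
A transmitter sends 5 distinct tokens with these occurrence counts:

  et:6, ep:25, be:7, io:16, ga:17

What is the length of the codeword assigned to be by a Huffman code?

Repeatedly merge the two smallest:
merge et(6) and be(7): 13
merge 13 and io(16): 29
merge ga(17) and ep(25): 42
merge 29 and 42: 71
be's leaf is at depth 3, giving a 3-bit codeword.

3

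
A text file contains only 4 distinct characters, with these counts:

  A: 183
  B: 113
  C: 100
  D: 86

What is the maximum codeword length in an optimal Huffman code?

2

Merge the two lowest-weight nodes at each step:
merge D(86) and C(100): 186
merge B(113) and A(183): 296
merge 186 and 296: 482
The rarest symbols sit at the bottom; the longest codeword is 2 bits.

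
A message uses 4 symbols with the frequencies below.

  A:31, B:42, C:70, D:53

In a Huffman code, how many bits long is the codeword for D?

2

Build the tree from the bottom:
A(31) + B(42) → 73
D(53) + C(70) → 123
73 + 123 → 196
D's leaf is at depth 2, giving a 2-bit codeword.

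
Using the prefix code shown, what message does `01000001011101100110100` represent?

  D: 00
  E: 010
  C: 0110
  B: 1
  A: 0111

EDDBACCBD

Read left to right; each codeword is recognised as soon as it completes (prefix code):
  010→E | 00→D | 00→D | 1→B | 0111→A | 0110→C | 0110→C | 1→B | 00→D
Decoded message: EDDBACCBD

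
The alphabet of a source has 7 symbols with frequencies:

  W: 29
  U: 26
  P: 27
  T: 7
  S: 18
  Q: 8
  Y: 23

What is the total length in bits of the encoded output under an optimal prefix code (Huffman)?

373

Greedily combine the two least-frequent nodes:
T(7) + Q(8) → 15
15 + S(18) → 33
Y(23) + U(26) → 49
P(27) + W(29) → 56
33 + 49 → 82
56 + 82 → 138
The encoded length is the sum of every internal node's weight: 15 + 33 + 49 + 56 + 82 + 138 = 373 bits.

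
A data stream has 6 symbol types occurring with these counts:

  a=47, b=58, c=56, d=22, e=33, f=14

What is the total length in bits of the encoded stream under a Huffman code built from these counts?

565

Merge the two smallest weights repeatedly:
f(14) + d(22) → 36
e(33) + 36 → 69
a(47) + c(56) → 103
b(58) + 69 → 127
103 + 127 → 230
Total encoded bits = sum of merged weights = 36 + 69 + 103 + 127 + 230 = 565.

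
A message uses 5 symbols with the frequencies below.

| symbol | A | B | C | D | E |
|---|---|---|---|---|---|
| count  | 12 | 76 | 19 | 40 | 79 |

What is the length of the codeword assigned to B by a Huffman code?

2

Huffman merges, smallest pair first:
merge A(12) and C(19): 31
merge 31 and D(40): 71
merge 71 and B(76): 147
merge E(79) and 147: 226
B sits 2 levels below the root, so its codeword is 2 bits.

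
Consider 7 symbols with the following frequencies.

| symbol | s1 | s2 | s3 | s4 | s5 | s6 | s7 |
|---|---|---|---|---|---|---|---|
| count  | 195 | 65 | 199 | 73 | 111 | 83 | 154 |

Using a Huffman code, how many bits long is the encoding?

Build the Huffman tree bottom-up:
combine s2(65), s4(73) → 138
combine s6(83), s5(111) → 194
combine 138, s7(154) → 292
combine 194, s1(195) → 389
combine s3(199), 292 → 491
combine 389, 491 → 880
Each symbol's bit-cost is frequency × depth; summing gives 2384 bits (equivalently 138 + 194 + 292 + 389 + 491 + 880).

2384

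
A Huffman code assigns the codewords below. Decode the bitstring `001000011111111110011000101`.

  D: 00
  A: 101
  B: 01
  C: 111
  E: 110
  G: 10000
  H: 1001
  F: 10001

DGCCCHFB

Read left to right; each codeword is recognised as soon as it completes (prefix code):
  00→D | 10000→G | 111→C | 111→C | 111→C | 1001→H | 10001→F | 01→B
Decoded message: DGCCCHFB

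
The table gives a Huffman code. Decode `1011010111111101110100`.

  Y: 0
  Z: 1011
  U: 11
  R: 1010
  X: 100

ZYZUUZRY

Read left to right; each codeword is recognised as soon as it completes (prefix code):
  1011→Z | 0→Y | 1011→Z | 11→U | 11→U | 1011→Z | 1010→R | 0→Y
Decoded message: ZYZUUZRY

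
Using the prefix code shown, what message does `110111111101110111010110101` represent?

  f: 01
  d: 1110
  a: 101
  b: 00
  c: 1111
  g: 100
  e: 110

ecdddaaf

Read left to right; each codeword is recognised as soon as it completes (prefix code):
  110→e | 1111→c | 1110→d | 1110→d | 1110→d | 101→a | 101→a | 01→f
Decoded message: ecdddaaf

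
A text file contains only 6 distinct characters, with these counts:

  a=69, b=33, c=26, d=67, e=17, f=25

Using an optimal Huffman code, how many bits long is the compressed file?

Greedily combine the two least-frequent nodes:
combine e(17), f(25) → 42
combine c(26), b(33) → 59
combine 42, 59 → 101
combine d(67), a(69) → 136
combine 101, 136 → 237
Each symbol's bit-cost is frequency × depth; summing gives 575 bits (equivalently 42 + 59 + 101 + 136 + 237).

575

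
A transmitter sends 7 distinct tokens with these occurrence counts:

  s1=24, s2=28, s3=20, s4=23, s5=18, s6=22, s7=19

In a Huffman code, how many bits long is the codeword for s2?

2

Build the tree from the bottom:
s5(18) + s7(19) → 37
s3(20) + s6(22) → 42
s4(23) + s1(24) → 47
s2(28) + 37 → 65
42 + 47 → 89
65 + 89 → 154
The subtree containing s2 is merged 2 times, so code length = 2.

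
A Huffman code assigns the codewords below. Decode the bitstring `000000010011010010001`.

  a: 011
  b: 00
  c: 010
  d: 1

Read left to right; each codeword is recognised as soon as it completes (prefix code):
  00→b | 00→b | 00→b | 010→c | 011→a | 010→c | 010→c | 00→b | 1→d
Decoded message: bbbcaccbd

bbbcaccbd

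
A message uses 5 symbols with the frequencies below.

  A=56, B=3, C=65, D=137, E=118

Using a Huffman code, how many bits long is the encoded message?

804

Merge the two smallest weights repeatedly:
combine B(3), A(56) → 59
combine 59, C(65) → 124
combine E(118), 124 → 242
combine D(137), 242 → 379
Total encoded bits = sum of merged weights = 59 + 124 + 242 + 379 = 804.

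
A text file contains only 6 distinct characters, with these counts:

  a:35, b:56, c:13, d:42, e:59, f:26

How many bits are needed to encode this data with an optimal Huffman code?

Build the Huffman tree bottom-up:
merge c(13) and f(26): 39
merge a(35) and 39: 74
merge d(42) and b(56): 98
merge e(59) and 74: 133
merge 98 and 133: 231
The encoded length is the sum of every internal node's weight: 39 + 74 + 98 + 133 + 231 = 575 bits.

575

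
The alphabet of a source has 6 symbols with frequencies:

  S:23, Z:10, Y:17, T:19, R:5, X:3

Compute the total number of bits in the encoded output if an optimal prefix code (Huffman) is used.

Merge the two smallest weights repeatedly:
merge X(3) and R(5): 8
merge 8 and Z(10): 18
merge Y(17) and 18: 35
merge T(19) and S(23): 42
merge 35 and 42: 77
Each symbol's bit-cost is frequency × depth; summing gives 180 bits (equivalently 8 + 18 + 35 + 42 + 77).

180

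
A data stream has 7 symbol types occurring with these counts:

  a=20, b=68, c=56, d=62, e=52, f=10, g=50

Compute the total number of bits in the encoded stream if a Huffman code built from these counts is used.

Merge the two smallest weights repeatedly:
merge f(10) and a(20): 30
merge 30 and g(50): 80
merge e(52) and c(56): 108
merge d(62) and b(68): 130
merge 80 and 108: 188
merge 130 and 188: 318
Total encoded bits = sum of merged weights = 30 + 80 + 108 + 130 + 188 + 318 = 854.

854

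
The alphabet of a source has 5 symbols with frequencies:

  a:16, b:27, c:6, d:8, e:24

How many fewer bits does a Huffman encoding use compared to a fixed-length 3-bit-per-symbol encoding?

67

Fixed-length: 3 bits × 81 symbols = 243 bits.
Huffman merges:
combine c(6), d(8) → 14
combine 14, a(16) → 30
combine e(24), b(27) → 51
combine 30, 51 → 81
Huffman total = 14 + 30 + 51 + 81 = 176 bits.
Saving = 243 − 176 = 67 bits.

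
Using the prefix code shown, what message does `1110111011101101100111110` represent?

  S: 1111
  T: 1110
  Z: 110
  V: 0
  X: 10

Read left to right; each codeword is recognised as soon as it completes (prefix code):
  1110→T | 1110→T | 1110→T | 110→Z | 110→Z | 0→V | 1111→S | 10→X
Decoded message: TTTZZVSX

TTTZZVSX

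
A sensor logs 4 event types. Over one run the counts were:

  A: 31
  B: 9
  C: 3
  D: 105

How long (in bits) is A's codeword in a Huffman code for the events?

2

Huffman merges, smallest pair first:
C(3) + B(9) → 12
12 + A(31) → 43
43 + D(105) → 148
The subtree containing A is merged 2 times, so code length = 2.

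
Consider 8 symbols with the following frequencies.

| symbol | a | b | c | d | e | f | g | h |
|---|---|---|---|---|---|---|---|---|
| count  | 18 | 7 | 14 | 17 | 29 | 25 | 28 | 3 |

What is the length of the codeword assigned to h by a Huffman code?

Repeatedly merge the two smallest:
combine h(3), b(7) → 10
combine 10, c(14) → 24
combine d(17), a(18) → 35
combine 24, f(25) → 49
combine g(28), e(29) → 57
combine 35, 49 → 84
combine 57, 84 → 141
The subtree containing h is merged 5 times, so code length = 5.

5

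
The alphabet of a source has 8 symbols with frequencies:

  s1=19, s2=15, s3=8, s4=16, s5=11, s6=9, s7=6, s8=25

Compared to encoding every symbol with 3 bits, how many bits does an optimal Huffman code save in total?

Fixed-length: 3 bits × 109 symbols = 327 bits.
Huffman merges:
merge s7(6) and s3(8): 14
merge s6(9) and s5(11): 20
merge 14 and s2(15): 29
merge s4(16) and s1(19): 35
merge 20 and s8(25): 45
merge 29 and 35: 64
merge 45 and 64: 109
Huffman total = 14 + 20 + 29 + 35 + 45 + 64 + 109 = 316 bits.
Saving = 327 − 316 = 11 bits.

11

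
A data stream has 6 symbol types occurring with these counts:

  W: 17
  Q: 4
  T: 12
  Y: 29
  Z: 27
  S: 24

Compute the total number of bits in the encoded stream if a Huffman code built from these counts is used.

Greedily combine the two least-frequent nodes:
Q(4) + T(12) → 16
16 + W(17) → 33
S(24) + Z(27) → 51
Y(29) + 33 → 62
51 + 62 → 113
Each symbol's bit-cost is frequency × depth; summing gives 275 bits (equivalently 16 + 33 + 51 + 62 + 113).

275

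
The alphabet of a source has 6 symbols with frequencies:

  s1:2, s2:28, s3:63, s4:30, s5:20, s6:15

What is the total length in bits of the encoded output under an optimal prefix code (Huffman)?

365

Build the Huffman tree bottom-up:
combine s1(2), s6(15) → 17
combine 17, s5(20) → 37
combine s2(28), s4(30) → 58
combine 37, 58 → 95
combine s3(63), 95 → 158
The encoded length is the sum of every internal node's weight: 17 + 37 + 58 + 95 + 158 = 365 bits.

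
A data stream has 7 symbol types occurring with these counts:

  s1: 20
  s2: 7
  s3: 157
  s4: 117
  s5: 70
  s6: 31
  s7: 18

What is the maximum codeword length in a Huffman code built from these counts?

6

Merge the two lowest-weight nodes at each step:
merge s2(7) and s7(18): 25
merge s1(20) and 25: 45
merge s6(31) and 45: 76
merge s5(70) and 76: 146
merge s4(117) and 146: 263
merge s3(157) and 263: 420
The first pair merged (s2, s7) ends up deepest, at depth 6.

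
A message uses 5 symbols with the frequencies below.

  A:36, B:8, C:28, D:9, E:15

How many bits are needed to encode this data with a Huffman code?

205

Merge the two smallest weights repeatedly:
merge B(8) and D(9): 17
merge E(15) and 17: 32
merge C(28) and 32: 60
merge A(36) and 60: 96
The encoded length is the sum of every internal node's weight: 17 + 32 + 60 + 96 = 205 bits.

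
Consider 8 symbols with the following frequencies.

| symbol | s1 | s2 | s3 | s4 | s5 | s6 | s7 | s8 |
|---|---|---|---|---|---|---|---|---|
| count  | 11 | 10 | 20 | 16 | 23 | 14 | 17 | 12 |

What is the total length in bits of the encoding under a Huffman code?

367

Build the Huffman tree bottom-up:
s2(10) + s1(11) → 21
s8(12) + s6(14) → 26
s4(16) + s7(17) → 33
s3(20) + 21 → 41
s5(23) + 26 → 49
33 + 41 → 74
49 + 74 → 123
Total encoded bits = sum of merged weights = 21 + 26 + 33 + 41 + 49 + 74 + 123 = 367.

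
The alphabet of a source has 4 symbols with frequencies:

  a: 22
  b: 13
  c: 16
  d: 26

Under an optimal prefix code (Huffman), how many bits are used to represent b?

Huffman merges, smallest pair first:
merge b(13) and c(16): 29
merge a(22) and d(26): 48
merge 29 and 48: 77
b's leaf is at depth 2, giving a 2-bit codeword.

2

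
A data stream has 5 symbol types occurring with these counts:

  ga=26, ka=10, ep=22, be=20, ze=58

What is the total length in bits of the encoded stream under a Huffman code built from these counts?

Build the Huffman tree bottom-up:
combine ka(10), be(20) → 30
combine ep(22), ga(26) → 48
combine 30, 48 → 78
combine ze(58), 78 → 136
Total encoded bits = sum of merged weights = 30 + 48 + 78 + 136 = 292.

292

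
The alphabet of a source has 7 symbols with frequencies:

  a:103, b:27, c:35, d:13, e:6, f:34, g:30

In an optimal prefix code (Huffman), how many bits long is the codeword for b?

4

Huffman merges, smallest pair first:
combine e(6), d(13) → 19
combine 19, b(27) → 46
combine g(30), f(34) → 64
combine c(35), 46 → 81
combine 64, 81 → 145
combine a(103), 145 → 248
b sits 4 levels below the root, so its codeword is 4 bits.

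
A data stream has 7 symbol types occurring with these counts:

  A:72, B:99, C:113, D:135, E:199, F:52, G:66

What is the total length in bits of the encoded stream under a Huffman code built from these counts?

Build the Huffman tree bottom-up:
combine F(52), G(66) → 118
combine A(72), B(99) → 171
combine C(113), 118 → 231
combine D(135), 171 → 306
combine E(199), 231 → 430
combine 306, 430 → 736
Each symbol's bit-cost is frequency × depth; summing gives 1992 bits (equivalently 118 + 171 + 231 + 306 + 430 + 736).

1992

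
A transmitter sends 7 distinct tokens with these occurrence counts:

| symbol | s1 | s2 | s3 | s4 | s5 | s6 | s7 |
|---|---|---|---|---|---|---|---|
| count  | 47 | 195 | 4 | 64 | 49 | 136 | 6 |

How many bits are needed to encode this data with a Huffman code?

1150

Merge the two smallest weights repeatedly:
merge s3(4) and s7(6): 10
merge 10 and s1(47): 57
merge s5(49) and 57: 106
merge s4(64) and 106: 170
merge s6(136) and 170: 306
merge s2(195) and 306: 501
The encoded length is the sum of every internal node's weight: 10 + 57 + 106 + 170 + 306 + 501 = 1150 bits.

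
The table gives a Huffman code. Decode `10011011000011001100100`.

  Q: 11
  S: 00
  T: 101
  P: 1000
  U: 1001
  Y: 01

Read left to right; each codeword is recognised as soon as it completes (prefix code):
  1001→U | 101→T | 1000→P | 01→Y | 1001→U | 1001→U | 00→S
Decoded message: UTPYUUS

UTPYUUS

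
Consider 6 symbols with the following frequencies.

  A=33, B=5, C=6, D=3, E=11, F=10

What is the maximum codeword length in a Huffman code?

4

Merge the two lowest-weight nodes at each step:
combine D(3), B(5) → 8
combine C(6), 8 → 14
combine F(10), E(11) → 21
combine 14, 21 → 35
combine A(33), 35 → 68
The rarest symbols sit at the bottom; the longest codeword is 4 bits.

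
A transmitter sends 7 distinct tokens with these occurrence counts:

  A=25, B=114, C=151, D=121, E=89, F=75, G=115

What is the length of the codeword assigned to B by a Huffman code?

3

Huffman merges, smallest pair first:
combine A(25), F(75) → 100
combine E(89), 100 → 189
combine B(114), G(115) → 229
combine D(121), C(151) → 272
combine 189, 229 → 418
combine 272, 418 → 690
B's leaf is at depth 3, giving a 3-bit codeword.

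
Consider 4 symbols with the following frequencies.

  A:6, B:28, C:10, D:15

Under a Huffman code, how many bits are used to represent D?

Build the tree from the bottom:
A(6) + C(10) → 16
D(15) + 16 → 31
B(28) + 31 → 59
D's leaf is at depth 2, giving a 2-bit codeword.

2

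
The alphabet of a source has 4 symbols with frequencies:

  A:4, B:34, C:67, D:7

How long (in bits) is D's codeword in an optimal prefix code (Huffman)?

Huffman merges, smallest pair first:
merge A(4) and D(7): 11
merge 11 and B(34): 45
merge 45 and C(67): 112
D sits 3 levels below the root, so its codeword is 3 bits.

3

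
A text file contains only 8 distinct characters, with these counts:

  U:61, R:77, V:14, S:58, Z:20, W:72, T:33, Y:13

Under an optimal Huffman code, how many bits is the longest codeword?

Merge the two lowest-weight nodes at each step:
merge Y(13) and V(14): 27
merge Z(20) and 27: 47
merge T(33) and 47: 80
merge S(58) and U(61): 119
merge W(72) and R(77): 149
merge 80 and 119: 199
merge 149 and 199: 348
The first pair merged (Y, V) ends up deepest, at depth 5.

5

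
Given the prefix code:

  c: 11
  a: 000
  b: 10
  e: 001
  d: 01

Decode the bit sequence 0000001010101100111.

Read left to right; each codeword is recognised as soon as it completes (prefix code):
  000→a | 000→a | 10→b | 10→b | 10→b | 11→c | 001→e | 11→c
Decoded message: aabbbcec

aabbbcec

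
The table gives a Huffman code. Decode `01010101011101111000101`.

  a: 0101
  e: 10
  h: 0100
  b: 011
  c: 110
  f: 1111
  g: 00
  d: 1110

aabefga

Read left to right; each codeword is recognised as soon as it completes (prefix code):
  0101→a | 0101→a | 011→b | 10→e | 1111→f | 00→g | 0101→a
Decoded message: aabefga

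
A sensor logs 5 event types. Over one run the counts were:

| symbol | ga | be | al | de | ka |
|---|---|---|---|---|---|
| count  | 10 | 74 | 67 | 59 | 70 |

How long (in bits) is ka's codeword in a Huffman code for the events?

Huffman merges, smallest pair first:
merge ga(10) and de(59): 69
merge al(67) and 69: 136
merge ka(70) and be(74): 144
merge 136 and 144: 280
ka's leaf is at depth 2, giving a 2-bit codeword.

2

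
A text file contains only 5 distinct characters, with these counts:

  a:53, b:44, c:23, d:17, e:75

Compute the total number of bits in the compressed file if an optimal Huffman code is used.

Greedily combine the two least-frequent nodes:
combine d(17), c(23) → 40
combine 40, b(44) → 84
combine a(53), e(75) → 128
combine 84, 128 → 212
Each symbol's bit-cost is frequency × depth; summing gives 464 bits (equivalently 40 + 84 + 128 + 212).

464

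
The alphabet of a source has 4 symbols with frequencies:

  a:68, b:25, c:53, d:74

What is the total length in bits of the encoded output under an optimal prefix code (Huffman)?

440

Build the Huffman tree bottom-up:
merge b(25) and c(53): 78
merge a(68) and d(74): 142
merge 78 and 142: 220
Each symbol's bit-cost is frequency × depth; summing gives 440 bits (equivalently 78 + 142 + 220).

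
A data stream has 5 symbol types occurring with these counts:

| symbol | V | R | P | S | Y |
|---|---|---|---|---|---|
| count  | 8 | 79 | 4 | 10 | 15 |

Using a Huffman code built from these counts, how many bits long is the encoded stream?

Build the Huffman tree bottom-up:
combine P(4), V(8) → 12
combine S(10), 12 → 22
combine Y(15), 22 → 37
combine 37, R(79) → 116
The encoded length is the sum of every internal node's weight: 12 + 22 + 37 + 116 = 187 bits.

187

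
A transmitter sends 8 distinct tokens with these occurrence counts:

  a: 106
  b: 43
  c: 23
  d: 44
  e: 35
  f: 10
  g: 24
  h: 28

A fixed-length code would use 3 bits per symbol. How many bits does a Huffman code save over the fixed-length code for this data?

Fixed-length: 3 bits × 313 symbols = 939 bits.
Huffman merges:
combine f(10), c(23) → 33
combine g(24), h(28) → 52
combine 33, e(35) → 68
combine b(43), d(44) → 87
combine 52, 68 → 120
combine 87, a(106) → 193
combine 120, 193 → 313
Huffman total = 33 + 52 + 68 + 87 + 120 + 193 + 313 = 866 bits.
Saving = 939 − 866 = 73 bits.

73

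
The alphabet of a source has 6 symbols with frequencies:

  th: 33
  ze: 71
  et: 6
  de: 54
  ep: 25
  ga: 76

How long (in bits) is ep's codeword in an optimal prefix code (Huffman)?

4

Build the tree from the bottom:
combine et(6), ep(25) → 31
combine 31, th(33) → 64
combine de(54), 64 → 118
combine ze(71), ga(76) → 147
combine 118, 147 → 265
ep sits 4 levels below the root, so its codeword is 4 bits.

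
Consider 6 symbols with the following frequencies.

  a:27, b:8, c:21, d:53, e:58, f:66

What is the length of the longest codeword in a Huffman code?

Merge the two lowest-weight nodes at each step:
merge b(8) and c(21): 29
merge a(27) and 29: 56
merge d(53) and 56: 109
merge e(58) and f(66): 124
merge 109 and 124: 233
Maximum depth reached is 4.

4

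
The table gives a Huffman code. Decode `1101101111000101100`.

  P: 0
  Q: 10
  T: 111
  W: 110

WWTQPPQWP

Read left to right; each codeword is recognised as soon as it completes (prefix code):
  110→W | 110→W | 111→T | 10→Q | 0→P | 0→P | 10→Q | 110→W | 0→P
Decoded message: WWTQPPQWP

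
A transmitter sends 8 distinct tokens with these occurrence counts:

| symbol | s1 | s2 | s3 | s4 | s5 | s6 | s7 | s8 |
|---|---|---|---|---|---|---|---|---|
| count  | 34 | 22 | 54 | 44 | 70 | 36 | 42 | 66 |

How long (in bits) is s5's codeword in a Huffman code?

2

Build the tree from the bottom:
merge s2(22) and s1(34): 56
merge s6(36) and s7(42): 78
merge s4(44) and s3(54): 98
merge 56 and s8(66): 122
merge s5(70) and 78: 148
merge 98 and 122: 220
merge 148 and 220: 368
s5's leaf is at depth 2, giving a 2-bit codeword.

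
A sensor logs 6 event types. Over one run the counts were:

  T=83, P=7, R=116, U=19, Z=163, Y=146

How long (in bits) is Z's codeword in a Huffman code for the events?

Huffman merges, smallest pair first:
merge P(7) and U(19): 26
merge 26 and T(83): 109
merge 109 and R(116): 225
merge Y(146) and Z(163): 309
merge 225 and 309: 534
Z's leaf is at depth 2, giving a 2-bit codeword.

2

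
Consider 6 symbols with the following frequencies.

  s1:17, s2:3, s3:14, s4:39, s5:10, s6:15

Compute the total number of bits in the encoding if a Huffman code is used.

Build the Huffman tree bottom-up:
s2(3) + s5(10) → 13
13 + s3(14) → 27
s6(15) + s1(17) → 32
27 + 32 → 59
s4(39) + 59 → 98
The encoded length is the sum of every internal node's weight: 13 + 27 + 32 + 59 + 98 = 229 bits.

229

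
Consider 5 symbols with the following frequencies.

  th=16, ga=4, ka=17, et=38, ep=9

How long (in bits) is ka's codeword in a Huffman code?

2

Build the tree from the bottom:
combine ga(4), ep(9) → 13
combine 13, th(16) → 29
combine ka(17), 29 → 46
combine et(38), 46 → 84
ka's leaf is at depth 2, giving a 2-bit codeword.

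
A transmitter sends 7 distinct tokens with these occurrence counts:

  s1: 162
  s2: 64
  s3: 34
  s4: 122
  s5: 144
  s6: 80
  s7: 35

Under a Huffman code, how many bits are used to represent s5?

Build the tree from the bottom:
combine s3(34), s7(35) → 69
combine s2(64), 69 → 133
combine s6(80), s4(122) → 202
combine 133, s5(144) → 277
combine s1(162), 202 → 364
combine 277, 364 → 641
The subtree containing s5 is merged 2 times, so code length = 2.

2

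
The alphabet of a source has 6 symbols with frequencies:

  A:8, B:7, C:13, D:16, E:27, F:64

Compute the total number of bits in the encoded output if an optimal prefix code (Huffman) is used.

Merge the two smallest weights repeatedly:
combine B(7), A(8) → 15
combine C(13), 15 → 28
combine D(16), E(27) → 43
combine 28, 43 → 71
combine F(64), 71 → 135
Each symbol's bit-cost is frequency × depth; summing gives 292 bits (equivalently 15 + 28 + 43 + 71 + 135).

292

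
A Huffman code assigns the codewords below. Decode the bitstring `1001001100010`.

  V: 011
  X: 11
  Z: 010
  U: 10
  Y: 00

Read left to right; each codeword is recognised as soon as it completes (prefix code):
  10→U | 010→Z | 011→V | 00→Y | 010→Z
Decoded message: UZVYZ

UZVYZ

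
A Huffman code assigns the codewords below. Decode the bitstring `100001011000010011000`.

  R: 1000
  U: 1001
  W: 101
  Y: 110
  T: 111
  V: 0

RVWRVUR

Read left to right; each codeword is recognised as soon as it completes (prefix code):
  1000→R | 0→V | 101→W | 1000→R | 0→V | 1001→U | 1000→R
Decoded message: RVWRVUR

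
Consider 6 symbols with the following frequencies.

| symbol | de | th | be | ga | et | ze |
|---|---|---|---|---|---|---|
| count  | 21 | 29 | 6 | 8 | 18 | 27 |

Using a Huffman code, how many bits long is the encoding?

264

Build the Huffman tree bottom-up:
merge be(6) and ga(8): 14
merge 14 and et(18): 32
merge de(21) and ze(27): 48
merge th(29) and 32: 61
merge 48 and 61: 109
The encoded length is the sum of every internal node's weight: 14 + 32 + 48 + 61 + 109 = 264 bits.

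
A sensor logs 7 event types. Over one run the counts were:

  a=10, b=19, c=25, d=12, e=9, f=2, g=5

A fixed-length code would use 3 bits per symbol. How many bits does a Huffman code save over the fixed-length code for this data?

37

Fixed-length: 3 bits × 82 symbols = 246 bits.
Huffman merges:
f(2) + g(5) → 7
7 + e(9) → 16
a(10) + d(12) → 22
16 + b(19) → 35
22 + c(25) → 47
35 + 47 → 82
Huffman total = 7 + 16 + 22 + 35 + 47 + 82 = 209 bits.
Saving = 246 − 209 = 37 bits.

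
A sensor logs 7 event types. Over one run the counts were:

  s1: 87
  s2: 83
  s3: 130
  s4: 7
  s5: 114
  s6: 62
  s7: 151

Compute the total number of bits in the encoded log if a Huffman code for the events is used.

Greedily combine the two least-frequent nodes:
merge s4(7) and s6(62): 69
merge 69 and s2(83): 152
merge s1(87) and s5(114): 201
merge s3(130) and s7(151): 281
merge 152 and 201: 353
merge 281 and 353: 634
Each symbol's bit-cost is frequency × depth; summing gives 1690 bits (equivalently 69 + 152 + 201 + 281 + 353 + 634).

1690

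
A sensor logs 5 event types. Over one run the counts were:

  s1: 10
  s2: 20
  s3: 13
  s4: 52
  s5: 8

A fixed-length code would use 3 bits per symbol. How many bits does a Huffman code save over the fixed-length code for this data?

106

Fixed-length: 3 bits × 103 symbols = 309 bits.
Huffman merges:
combine s5(8), s1(10) → 18
combine s3(13), 18 → 31
combine s2(20), 31 → 51
combine 51, s4(52) → 103
Huffman total = 18 + 31 + 51 + 103 = 203 bits.
Saving = 309 − 203 = 106 bits.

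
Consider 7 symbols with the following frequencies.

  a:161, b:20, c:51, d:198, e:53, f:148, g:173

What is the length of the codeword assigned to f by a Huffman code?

3

Build the tree from the bottom:
combine b(20), c(51) → 71
combine e(53), 71 → 124
combine 124, f(148) → 272
combine a(161), g(173) → 334
combine d(198), 272 → 470
combine 334, 470 → 804
The subtree containing f is merged 3 times, so code length = 3.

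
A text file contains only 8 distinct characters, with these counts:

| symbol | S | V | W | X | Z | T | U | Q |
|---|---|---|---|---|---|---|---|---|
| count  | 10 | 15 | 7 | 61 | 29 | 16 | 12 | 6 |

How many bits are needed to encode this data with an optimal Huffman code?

409

Build the Huffman tree bottom-up:
combine Q(6), W(7) → 13
combine S(10), U(12) → 22
combine 13, V(15) → 28
combine T(16), 22 → 38
combine 28, Z(29) → 57
combine 38, 57 → 95
combine X(61), 95 → 156
Each symbol's bit-cost is frequency × depth; summing gives 409 bits (equivalently 13 + 22 + 28 + 38 + 57 + 95 + 156).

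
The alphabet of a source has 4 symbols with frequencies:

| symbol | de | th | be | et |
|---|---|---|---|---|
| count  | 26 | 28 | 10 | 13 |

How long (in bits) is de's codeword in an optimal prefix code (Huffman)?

2

Build the tree from the bottom:
merge be(10) and et(13): 23
merge 23 and de(26): 49
merge th(28) and 49: 77
The subtree containing de is merged 2 times, so code length = 2.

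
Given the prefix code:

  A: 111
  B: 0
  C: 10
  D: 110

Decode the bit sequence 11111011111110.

ADAAC

Read left to right; each codeword is recognised as soon as it completes (prefix code):
  111→A | 110→D | 111→A | 111→A | 10→C
Decoded message: ADAAC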